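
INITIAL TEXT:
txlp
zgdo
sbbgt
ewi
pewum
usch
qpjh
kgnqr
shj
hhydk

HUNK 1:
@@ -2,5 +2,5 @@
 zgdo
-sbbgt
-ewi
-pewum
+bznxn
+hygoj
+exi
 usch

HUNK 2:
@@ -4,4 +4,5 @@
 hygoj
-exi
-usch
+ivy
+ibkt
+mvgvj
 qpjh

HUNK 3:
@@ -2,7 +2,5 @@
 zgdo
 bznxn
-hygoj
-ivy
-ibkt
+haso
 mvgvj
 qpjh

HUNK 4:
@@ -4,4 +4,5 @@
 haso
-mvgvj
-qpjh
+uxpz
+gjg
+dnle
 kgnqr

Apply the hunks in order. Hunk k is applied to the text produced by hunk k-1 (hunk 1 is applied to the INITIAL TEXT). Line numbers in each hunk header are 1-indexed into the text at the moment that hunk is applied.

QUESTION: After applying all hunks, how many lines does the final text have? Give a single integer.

Answer: 10

Derivation:
Hunk 1: at line 2 remove [sbbgt,ewi,pewum] add [bznxn,hygoj,exi] -> 10 lines: txlp zgdo bznxn hygoj exi usch qpjh kgnqr shj hhydk
Hunk 2: at line 4 remove [exi,usch] add [ivy,ibkt,mvgvj] -> 11 lines: txlp zgdo bznxn hygoj ivy ibkt mvgvj qpjh kgnqr shj hhydk
Hunk 3: at line 2 remove [hygoj,ivy,ibkt] add [haso] -> 9 lines: txlp zgdo bznxn haso mvgvj qpjh kgnqr shj hhydk
Hunk 4: at line 4 remove [mvgvj,qpjh] add [uxpz,gjg,dnle] -> 10 lines: txlp zgdo bznxn haso uxpz gjg dnle kgnqr shj hhydk
Final line count: 10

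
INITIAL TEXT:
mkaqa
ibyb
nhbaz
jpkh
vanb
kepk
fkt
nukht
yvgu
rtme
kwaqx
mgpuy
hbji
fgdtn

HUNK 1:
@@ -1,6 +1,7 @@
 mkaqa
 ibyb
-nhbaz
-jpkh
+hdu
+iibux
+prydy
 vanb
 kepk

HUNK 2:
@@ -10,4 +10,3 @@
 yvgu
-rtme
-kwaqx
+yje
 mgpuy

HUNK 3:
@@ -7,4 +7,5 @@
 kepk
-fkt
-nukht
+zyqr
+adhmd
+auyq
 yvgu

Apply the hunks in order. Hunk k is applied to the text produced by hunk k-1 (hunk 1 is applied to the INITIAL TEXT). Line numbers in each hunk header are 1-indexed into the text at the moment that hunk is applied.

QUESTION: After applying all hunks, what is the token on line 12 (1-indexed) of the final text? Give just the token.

Answer: yje

Derivation:
Hunk 1: at line 1 remove [nhbaz,jpkh] add [hdu,iibux,prydy] -> 15 lines: mkaqa ibyb hdu iibux prydy vanb kepk fkt nukht yvgu rtme kwaqx mgpuy hbji fgdtn
Hunk 2: at line 10 remove [rtme,kwaqx] add [yje] -> 14 lines: mkaqa ibyb hdu iibux prydy vanb kepk fkt nukht yvgu yje mgpuy hbji fgdtn
Hunk 3: at line 7 remove [fkt,nukht] add [zyqr,adhmd,auyq] -> 15 lines: mkaqa ibyb hdu iibux prydy vanb kepk zyqr adhmd auyq yvgu yje mgpuy hbji fgdtn
Final line 12: yje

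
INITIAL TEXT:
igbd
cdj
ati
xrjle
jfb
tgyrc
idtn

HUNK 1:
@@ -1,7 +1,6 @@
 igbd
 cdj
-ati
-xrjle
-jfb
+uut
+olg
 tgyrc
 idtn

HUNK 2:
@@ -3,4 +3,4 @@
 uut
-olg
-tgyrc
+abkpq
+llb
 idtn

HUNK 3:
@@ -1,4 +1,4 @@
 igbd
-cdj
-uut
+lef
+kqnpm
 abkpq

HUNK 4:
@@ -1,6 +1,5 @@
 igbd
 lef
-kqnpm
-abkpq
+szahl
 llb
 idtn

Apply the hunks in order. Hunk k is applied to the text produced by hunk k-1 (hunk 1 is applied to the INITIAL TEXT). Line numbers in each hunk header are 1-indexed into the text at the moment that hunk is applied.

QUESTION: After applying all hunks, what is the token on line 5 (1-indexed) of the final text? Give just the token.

Hunk 1: at line 1 remove [ati,xrjle,jfb] add [uut,olg] -> 6 lines: igbd cdj uut olg tgyrc idtn
Hunk 2: at line 3 remove [olg,tgyrc] add [abkpq,llb] -> 6 lines: igbd cdj uut abkpq llb idtn
Hunk 3: at line 1 remove [cdj,uut] add [lef,kqnpm] -> 6 lines: igbd lef kqnpm abkpq llb idtn
Hunk 4: at line 1 remove [kqnpm,abkpq] add [szahl] -> 5 lines: igbd lef szahl llb idtn
Final line 5: idtn

Answer: idtn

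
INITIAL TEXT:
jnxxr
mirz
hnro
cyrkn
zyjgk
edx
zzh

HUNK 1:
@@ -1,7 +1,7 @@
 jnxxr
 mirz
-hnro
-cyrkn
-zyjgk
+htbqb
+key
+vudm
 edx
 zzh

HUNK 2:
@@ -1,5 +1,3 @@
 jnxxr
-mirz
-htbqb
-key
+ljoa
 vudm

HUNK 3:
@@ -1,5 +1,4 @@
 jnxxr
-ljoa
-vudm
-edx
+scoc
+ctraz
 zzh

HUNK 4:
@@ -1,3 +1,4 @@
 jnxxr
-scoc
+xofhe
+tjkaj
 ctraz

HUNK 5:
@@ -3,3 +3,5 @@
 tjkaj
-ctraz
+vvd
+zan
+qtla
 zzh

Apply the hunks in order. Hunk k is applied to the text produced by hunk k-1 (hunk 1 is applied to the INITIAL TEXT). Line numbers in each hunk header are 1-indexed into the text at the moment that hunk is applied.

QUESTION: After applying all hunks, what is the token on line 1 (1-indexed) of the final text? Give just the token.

Answer: jnxxr

Derivation:
Hunk 1: at line 1 remove [hnro,cyrkn,zyjgk] add [htbqb,key,vudm] -> 7 lines: jnxxr mirz htbqb key vudm edx zzh
Hunk 2: at line 1 remove [mirz,htbqb,key] add [ljoa] -> 5 lines: jnxxr ljoa vudm edx zzh
Hunk 3: at line 1 remove [ljoa,vudm,edx] add [scoc,ctraz] -> 4 lines: jnxxr scoc ctraz zzh
Hunk 4: at line 1 remove [scoc] add [xofhe,tjkaj] -> 5 lines: jnxxr xofhe tjkaj ctraz zzh
Hunk 5: at line 3 remove [ctraz] add [vvd,zan,qtla] -> 7 lines: jnxxr xofhe tjkaj vvd zan qtla zzh
Final line 1: jnxxr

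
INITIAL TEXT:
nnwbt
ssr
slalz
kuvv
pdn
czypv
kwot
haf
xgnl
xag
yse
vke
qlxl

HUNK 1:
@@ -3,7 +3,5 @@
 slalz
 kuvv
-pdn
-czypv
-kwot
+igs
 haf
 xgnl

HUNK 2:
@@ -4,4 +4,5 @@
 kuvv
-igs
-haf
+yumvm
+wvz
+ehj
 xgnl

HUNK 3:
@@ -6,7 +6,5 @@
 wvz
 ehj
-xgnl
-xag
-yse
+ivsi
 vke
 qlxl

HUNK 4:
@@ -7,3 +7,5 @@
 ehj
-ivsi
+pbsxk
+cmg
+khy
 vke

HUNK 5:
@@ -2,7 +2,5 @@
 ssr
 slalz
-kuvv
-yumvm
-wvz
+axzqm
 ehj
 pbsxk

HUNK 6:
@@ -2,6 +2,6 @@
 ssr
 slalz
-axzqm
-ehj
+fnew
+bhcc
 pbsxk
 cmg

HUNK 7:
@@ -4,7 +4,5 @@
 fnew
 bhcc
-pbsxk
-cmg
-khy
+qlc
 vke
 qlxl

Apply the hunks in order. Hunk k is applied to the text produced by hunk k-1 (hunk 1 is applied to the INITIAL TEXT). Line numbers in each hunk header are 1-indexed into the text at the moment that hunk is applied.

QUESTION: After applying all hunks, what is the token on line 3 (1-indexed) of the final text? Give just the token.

Hunk 1: at line 3 remove [pdn,czypv,kwot] add [igs] -> 11 lines: nnwbt ssr slalz kuvv igs haf xgnl xag yse vke qlxl
Hunk 2: at line 4 remove [igs,haf] add [yumvm,wvz,ehj] -> 12 lines: nnwbt ssr slalz kuvv yumvm wvz ehj xgnl xag yse vke qlxl
Hunk 3: at line 6 remove [xgnl,xag,yse] add [ivsi] -> 10 lines: nnwbt ssr slalz kuvv yumvm wvz ehj ivsi vke qlxl
Hunk 4: at line 7 remove [ivsi] add [pbsxk,cmg,khy] -> 12 lines: nnwbt ssr slalz kuvv yumvm wvz ehj pbsxk cmg khy vke qlxl
Hunk 5: at line 2 remove [kuvv,yumvm,wvz] add [axzqm] -> 10 lines: nnwbt ssr slalz axzqm ehj pbsxk cmg khy vke qlxl
Hunk 6: at line 2 remove [axzqm,ehj] add [fnew,bhcc] -> 10 lines: nnwbt ssr slalz fnew bhcc pbsxk cmg khy vke qlxl
Hunk 7: at line 4 remove [pbsxk,cmg,khy] add [qlc] -> 8 lines: nnwbt ssr slalz fnew bhcc qlc vke qlxl
Final line 3: slalz

Answer: slalz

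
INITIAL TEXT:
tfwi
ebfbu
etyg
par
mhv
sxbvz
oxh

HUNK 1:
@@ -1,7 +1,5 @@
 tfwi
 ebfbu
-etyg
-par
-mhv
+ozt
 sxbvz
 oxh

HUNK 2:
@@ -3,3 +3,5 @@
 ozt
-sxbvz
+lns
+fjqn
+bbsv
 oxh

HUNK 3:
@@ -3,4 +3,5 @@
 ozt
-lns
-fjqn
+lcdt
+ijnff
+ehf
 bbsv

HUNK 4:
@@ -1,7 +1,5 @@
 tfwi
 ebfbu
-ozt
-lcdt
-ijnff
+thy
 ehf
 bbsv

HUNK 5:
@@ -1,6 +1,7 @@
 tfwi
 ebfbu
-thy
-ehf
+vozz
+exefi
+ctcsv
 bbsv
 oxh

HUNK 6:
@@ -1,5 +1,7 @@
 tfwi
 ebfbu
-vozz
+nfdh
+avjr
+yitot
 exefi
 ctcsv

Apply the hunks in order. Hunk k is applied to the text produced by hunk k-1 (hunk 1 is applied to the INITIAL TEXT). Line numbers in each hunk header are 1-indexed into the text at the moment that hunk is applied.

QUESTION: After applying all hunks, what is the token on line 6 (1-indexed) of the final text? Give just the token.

Answer: exefi

Derivation:
Hunk 1: at line 1 remove [etyg,par,mhv] add [ozt] -> 5 lines: tfwi ebfbu ozt sxbvz oxh
Hunk 2: at line 3 remove [sxbvz] add [lns,fjqn,bbsv] -> 7 lines: tfwi ebfbu ozt lns fjqn bbsv oxh
Hunk 3: at line 3 remove [lns,fjqn] add [lcdt,ijnff,ehf] -> 8 lines: tfwi ebfbu ozt lcdt ijnff ehf bbsv oxh
Hunk 4: at line 1 remove [ozt,lcdt,ijnff] add [thy] -> 6 lines: tfwi ebfbu thy ehf bbsv oxh
Hunk 5: at line 1 remove [thy,ehf] add [vozz,exefi,ctcsv] -> 7 lines: tfwi ebfbu vozz exefi ctcsv bbsv oxh
Hunk 6: at line 1 remove [vozz] add [nfdh,avjr,yitot] -> 9 lines: tfwi ebfbu nfdh avjr yitot exefi ctcsv bbsv oxh
Final line 6: exefi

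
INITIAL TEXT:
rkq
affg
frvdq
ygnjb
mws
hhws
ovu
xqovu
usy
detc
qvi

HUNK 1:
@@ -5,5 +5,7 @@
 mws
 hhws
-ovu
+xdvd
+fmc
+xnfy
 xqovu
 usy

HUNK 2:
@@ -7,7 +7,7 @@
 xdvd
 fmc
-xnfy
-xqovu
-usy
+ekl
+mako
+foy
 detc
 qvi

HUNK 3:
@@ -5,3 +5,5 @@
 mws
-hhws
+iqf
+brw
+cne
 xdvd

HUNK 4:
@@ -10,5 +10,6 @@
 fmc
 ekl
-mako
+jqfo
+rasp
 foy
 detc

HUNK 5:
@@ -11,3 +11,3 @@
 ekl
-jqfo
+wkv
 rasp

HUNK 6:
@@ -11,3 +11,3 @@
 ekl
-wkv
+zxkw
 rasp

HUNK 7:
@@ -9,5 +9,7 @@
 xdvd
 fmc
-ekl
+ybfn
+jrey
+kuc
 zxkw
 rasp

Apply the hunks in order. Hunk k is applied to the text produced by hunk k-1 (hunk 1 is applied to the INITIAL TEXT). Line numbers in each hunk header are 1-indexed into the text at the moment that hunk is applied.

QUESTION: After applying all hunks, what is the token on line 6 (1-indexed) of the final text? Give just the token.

Answer: iqf

Derivation:
Hunk 1: at line 5 remove [ovu] add [xdvd,fmc,xnfy] -> 13 lines: rkq affg frvdq ygnjb mws hhws xdvd fmc xnfy xqovu usy detc qvi
Hunk 2: at line 7 remove [xnfy,xqovu,usy] add [ekl,mako,foy] -> 13 lines: rkq affg frvdq ygnjb mws hhws xdvd fmc ekl mako foy detc qvi
Hunk 3: at line 5 remove [hhws] add [iqf,brw,cne] -> 15 lines: rkq affg frvdq ygnjb mws iqf brw cne xdvd fmc ekl mako foy detc qvi
Hunk 4: at line 10 remove [mako] add [jqfo,rasp] -> 16 lines: rkq affg frvdq ygnjb mws iqf brw cne xdvd fmc ekl jqfo rasp foy detc qvi
Hunk 5: at line 11 remove [jqfo] add [wkv] -> 16 lines: rkq affg frvdq ygnjb mws iqf brw cne xdvd fmc ekl wkv rasp foy detc qvi
Hunk 6: at line 11 remove [wkv] add [zxkw] -> 16 lines: rkq affg frvdq ygnjb mws iqf brw cne xdvd fmc ekl zxkw rasp foy detc qvi
Hunk 7: at line 9 remove [ekl] add [ybfn,jrey,kuc] -> 18 lines: rkq affg frvdq ygnjb mws iqf brw cne xdvd fmc ybfn jrey kuc zxkw rasp foy detc qvi
Final line 6: iqf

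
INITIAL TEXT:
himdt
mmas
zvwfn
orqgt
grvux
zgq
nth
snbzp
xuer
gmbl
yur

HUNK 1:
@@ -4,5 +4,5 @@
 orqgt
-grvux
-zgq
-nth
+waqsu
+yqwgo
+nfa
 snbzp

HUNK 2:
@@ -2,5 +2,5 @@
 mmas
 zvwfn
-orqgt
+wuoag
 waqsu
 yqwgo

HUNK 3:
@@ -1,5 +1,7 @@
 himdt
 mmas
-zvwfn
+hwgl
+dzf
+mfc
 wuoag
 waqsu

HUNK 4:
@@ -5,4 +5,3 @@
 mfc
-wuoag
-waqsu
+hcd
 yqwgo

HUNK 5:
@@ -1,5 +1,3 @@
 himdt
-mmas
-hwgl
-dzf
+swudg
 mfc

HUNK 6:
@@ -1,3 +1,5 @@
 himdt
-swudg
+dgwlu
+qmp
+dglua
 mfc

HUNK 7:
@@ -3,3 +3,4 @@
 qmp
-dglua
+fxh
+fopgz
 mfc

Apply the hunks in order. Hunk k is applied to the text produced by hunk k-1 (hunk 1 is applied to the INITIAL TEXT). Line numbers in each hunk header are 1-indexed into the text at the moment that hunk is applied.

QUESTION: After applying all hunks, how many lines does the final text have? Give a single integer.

Answer: 13

Derivation:
Hunk 1: at line 4 remove [grvux,zgq,nth] add [waqsu,yqwgo,nfa] -> 11 lines: himdt mmas zvwfn orqgt waqsu yqwgo nfa snbzp xuer gmbl yur
Hunk 2: at line 2 remove [orqgt] add [wuoag] -> 11 lines: himdt mmas zvwfn wuoag waqsu yqwgo nfa snbzp xuer gmbl yur
Hunk 3: at line 1 remove [zvwfn] add [hwgl,dzf,mfc] -> 13 lines: himdt mmas hwgl dzf mfc wuoag waqsu yqwgo nfa snbzp xuer gmbl yur
Hunk 4: at line 5 remove [wuoag,waqsu] add [hcd] -> 12 lines: himdt mmas hwgl dzf mfc hcd yqwgo nfa snbzp xuer gmbl yur
Hunk 5: at line 1 remove [mmas,hwgl,dzf] add [swudg] -> 10 lines: himdt swudg mfc hcd yqwgo nfa snbzp xuer gmbl yur
Hunk 6: at line 1 remove [swudg] add [dgwlu,qmp,dglua] -> 12 lines: himdt dgwlu qmp dglua mfc hcd yqwgo nfa snbzp xuer gmbl yur
Hunk 7: at line 3 remove [dglua] add [fxh,fopgz] -> 13 lines: himdt dgwlu qmp fxh fopgz mfc hcd yqwgo nfa snbzp xuer gmbl yur
Final line count: 13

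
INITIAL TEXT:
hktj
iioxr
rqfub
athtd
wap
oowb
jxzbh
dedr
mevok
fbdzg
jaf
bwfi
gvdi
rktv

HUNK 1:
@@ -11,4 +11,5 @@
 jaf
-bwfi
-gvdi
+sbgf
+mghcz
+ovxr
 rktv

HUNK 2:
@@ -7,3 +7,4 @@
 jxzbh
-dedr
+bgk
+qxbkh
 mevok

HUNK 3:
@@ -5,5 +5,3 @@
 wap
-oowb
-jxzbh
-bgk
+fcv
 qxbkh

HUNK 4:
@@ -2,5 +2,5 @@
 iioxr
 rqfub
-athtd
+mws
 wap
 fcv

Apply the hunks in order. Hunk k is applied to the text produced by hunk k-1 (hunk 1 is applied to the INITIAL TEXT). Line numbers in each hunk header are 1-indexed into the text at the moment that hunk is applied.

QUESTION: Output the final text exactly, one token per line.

Answer: hktj
iioxr
rqfub
mws
wap
fcv
qxbkh
mevok
fbdzg
jaf
sbgf
mghcz
ovxr
rktv

Derivation:
Hunk 1: at line 11 remove [bwfi,gvdi] add [sbgf,mghcz,ovxr] -> 15 lines: hktj iioxr rqfub athtd wap oowb jxzbh dedr mevok fbdzg jaf sbgf mghcz ovxr rktv
Hunk 2: at line 7 remove [dedr] add [bgk,qxbkh] -> 16 lines: hktj iioxr rqfub athtd wap oowb jxzbh bgk qxbkh mevok fbdzg jaf sbgf mghcz ovxr rktv
Hunk 3: at line 5 remove [oowb,jxzbh,bgk] add [fcv] -> 14 lines: hktj iioxr rqfub athtd wap fcv qxbkh mevok fbdzg jaf sbgf mghcz ovxr rktv
Hunk 4: at line 2 remove [athtd] add [mws] -> 14 lines: hktj iioxr rqfub mws wap fcv qxbkh mevok fbdzg jaf sbgf mghcz ovxr rktv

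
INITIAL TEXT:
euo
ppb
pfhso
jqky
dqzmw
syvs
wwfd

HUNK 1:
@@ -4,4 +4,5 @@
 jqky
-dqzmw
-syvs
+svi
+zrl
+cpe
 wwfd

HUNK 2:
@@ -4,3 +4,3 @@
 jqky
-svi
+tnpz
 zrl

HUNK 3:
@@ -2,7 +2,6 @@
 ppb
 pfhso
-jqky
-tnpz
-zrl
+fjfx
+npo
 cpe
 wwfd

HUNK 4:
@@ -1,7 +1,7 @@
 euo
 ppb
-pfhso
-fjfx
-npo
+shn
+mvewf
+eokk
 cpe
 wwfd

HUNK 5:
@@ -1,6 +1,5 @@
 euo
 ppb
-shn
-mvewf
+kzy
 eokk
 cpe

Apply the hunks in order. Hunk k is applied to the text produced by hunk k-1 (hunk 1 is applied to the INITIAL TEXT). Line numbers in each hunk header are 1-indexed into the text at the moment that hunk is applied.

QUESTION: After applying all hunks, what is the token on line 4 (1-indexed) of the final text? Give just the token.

Hunk 1: at line 4 remove [dqzmw,syvs] add [svi,zrl,cpe] -> 8 lines: euo ppb pfhso jqky svi zrl cpe wwfd
Hunk 2: at line 4 remove [svi] add [tnpz] -> 8 lines: euo ppb pfhso jqky tnpz zrl cpe wwfd
Hunk 3: at line 2 remove [jqky,tnpz,zrl] add [fjfx,npo] -> 7 lines: euo ppb pfhso fjfx npo cpe wwfd
Hunk 4: at line 1 remove [pfhso,fjfx,npo] add [shn,mvewf,eokk] -> 7 lines: euo ppb shn mvewf eokk cpe wwfd
Hunk 5: at line 1 remove [shn,mvewf] add [kzy] -> 6 lines: euo ppb kzy eokk cpe wwfd
Final line 4: eokk

Answer: eokk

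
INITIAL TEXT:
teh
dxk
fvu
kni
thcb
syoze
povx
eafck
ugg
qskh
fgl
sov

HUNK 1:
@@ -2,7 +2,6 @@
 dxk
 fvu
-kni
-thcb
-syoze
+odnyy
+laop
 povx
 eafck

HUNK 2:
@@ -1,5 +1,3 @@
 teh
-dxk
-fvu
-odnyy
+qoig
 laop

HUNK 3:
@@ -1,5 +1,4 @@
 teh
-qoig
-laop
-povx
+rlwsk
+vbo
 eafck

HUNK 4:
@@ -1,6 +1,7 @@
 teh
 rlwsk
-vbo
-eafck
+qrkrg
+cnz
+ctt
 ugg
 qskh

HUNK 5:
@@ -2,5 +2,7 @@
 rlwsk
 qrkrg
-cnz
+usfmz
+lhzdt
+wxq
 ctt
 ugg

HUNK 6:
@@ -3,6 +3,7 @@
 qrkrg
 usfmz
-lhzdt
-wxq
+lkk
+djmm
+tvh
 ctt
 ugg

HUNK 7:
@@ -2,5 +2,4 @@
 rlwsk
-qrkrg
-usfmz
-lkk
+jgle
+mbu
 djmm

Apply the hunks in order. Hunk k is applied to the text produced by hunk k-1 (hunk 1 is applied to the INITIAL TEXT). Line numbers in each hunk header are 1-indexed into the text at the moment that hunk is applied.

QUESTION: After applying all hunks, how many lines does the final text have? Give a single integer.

Hunk 1: at line 2 remove [kni,thcb,syoze] add [odnyy,laop] -> 11 lines: teh dxk fvu odnyy laop povx eafck ugg qskh fgl sov
Hunk 2: at line 1 remove [dxk,fvu,odnyy] add [qoig] -> 9 lines: teh qoig laop povx eafck ugg qskh fgl sov
Hunk 3: at line 1 remove [qoig,laop,povx] add [rlwsk,vbo] -> 8 lines: teh rlwsk vbo eafck ugg qskh fgl sov
Hunk 4: at line 1 remove [vbo,eafck] add [qrkrg,cnz,ctt] -> 9 lines: teh rlwsk qrkrg cnz ctt ugg qskh fgl sov
Hunk 5: at line 2 remove [cnz] add [usfmz,lhzdt,wxq] -> 11 lines: teh rlwsk qrkrg usfmz lhzdt wxq ctt ugg qskh fgl sov
Hunk 6: at line 3 remove [lhzdt,wxq] add [lkk,djmm,tvh] -> 12 lines: teh rlwsk qrkrg usfmz lkk djmm tvh ctt ugg qskh fgl sov
Hunk 7: at line 2 remove [qrkrg,usfmz,lkk] add [jgle,mbu] -> 11 lines: teh rlwsk jgle mbu djmm tvh ctt ugg qskh fgl sov
Final line count: 11

Answer: 11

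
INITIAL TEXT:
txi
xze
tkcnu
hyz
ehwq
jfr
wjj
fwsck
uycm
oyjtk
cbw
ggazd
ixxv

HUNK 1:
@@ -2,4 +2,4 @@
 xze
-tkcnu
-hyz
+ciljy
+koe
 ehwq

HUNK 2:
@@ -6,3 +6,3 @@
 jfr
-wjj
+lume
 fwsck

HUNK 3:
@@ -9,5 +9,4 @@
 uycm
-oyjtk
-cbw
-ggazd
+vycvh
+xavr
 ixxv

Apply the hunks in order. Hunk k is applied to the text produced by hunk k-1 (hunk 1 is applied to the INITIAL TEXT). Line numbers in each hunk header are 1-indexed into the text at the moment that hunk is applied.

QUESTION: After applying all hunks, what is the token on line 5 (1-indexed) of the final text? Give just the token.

Hunk 1: at line 2 remove [tkcnu,hyz] add [ciljy,koe] -> 13 lines: txi xze ciljy koe ehwq jfr wjj fwsck uycm oyjtk cbw ggazd ixxv
Hunk 2: at line 6 remove [wjj] add [lume] -> 13 lines: txi xze ciljy koe ehwq jfr lume fwsck uycm oyjtk cbw ggazd ixxv
Hunk 3: at line 9 remove [oyjtk,cbw,ggazd] add [vycvh,xavr] -> 12 lines: txi xze ciljy koe ehwq jfr lume fwsck uycm vycvh xavr ixxv
Final line 5: ehwq

Answer: ehwq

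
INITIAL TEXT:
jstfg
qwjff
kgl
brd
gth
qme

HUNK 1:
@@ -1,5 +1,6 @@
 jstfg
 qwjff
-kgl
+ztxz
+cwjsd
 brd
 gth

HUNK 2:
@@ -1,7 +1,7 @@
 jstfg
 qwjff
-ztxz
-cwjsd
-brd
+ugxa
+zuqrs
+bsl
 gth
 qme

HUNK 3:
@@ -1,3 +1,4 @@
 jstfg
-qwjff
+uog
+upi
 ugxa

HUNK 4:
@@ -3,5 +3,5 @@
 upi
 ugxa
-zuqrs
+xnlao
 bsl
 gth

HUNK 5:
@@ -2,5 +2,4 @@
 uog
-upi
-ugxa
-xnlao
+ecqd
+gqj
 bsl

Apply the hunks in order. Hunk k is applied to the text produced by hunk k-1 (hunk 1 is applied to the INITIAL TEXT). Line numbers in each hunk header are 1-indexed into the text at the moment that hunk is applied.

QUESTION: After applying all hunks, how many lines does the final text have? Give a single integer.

Hunk 1: at line 1 remove [kgl] add [ztxz,cwjsd] -> 7 lines: jstfg qwjff ztxz cwjsd brd gth qme
Hunk 2: at line 1 remove [ztxz,cwjsd,brd] add [ugxa,zuqrs,bsl] -> 7 lines: jstfg qwjff ugxa zuqrs bsl gth qme
Hunk 3: at line 1 remove [qwjff] add [uog,upi] -> 8 lines: jstfg uog upi ugxa zuqrs bsl gth qme
Hunk 4: at line 3 remove [zuqrs] add [xnlao] -> 8 lines: jstfg uog upi ugxa xnlao bsl gth qme
Hunk 5: at line 2 remove [upi,ugxa,xnlao] add [ecqd,gqj] -> 7 lines: jstfg uog ecqd gqj bsl gth qme
Final line count: 7

Answer: 7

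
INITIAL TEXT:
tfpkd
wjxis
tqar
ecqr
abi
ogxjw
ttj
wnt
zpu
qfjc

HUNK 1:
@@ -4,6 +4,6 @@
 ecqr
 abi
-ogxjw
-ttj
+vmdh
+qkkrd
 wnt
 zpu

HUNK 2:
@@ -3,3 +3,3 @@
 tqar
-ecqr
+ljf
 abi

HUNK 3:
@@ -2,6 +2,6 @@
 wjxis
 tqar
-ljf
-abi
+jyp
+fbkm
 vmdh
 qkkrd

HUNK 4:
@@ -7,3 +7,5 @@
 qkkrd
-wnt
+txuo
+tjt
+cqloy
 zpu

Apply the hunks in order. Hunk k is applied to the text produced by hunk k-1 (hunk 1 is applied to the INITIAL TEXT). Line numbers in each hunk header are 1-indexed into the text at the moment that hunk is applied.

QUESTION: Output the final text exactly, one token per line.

Answer: tfpkd
wjxis
tqar
jyp
fbkm
vmdh
qkkrd
txuo
tjt
cqloy
zpu
qfjc

Derivation:
Hunk 1: at line 4 remove [ogxjw,ttj] add [vmdh,qkkrd] -> 10 lines: tfpkd wjxis tqar ecqr abi vmdh qkkrd wnt zpu qfjc
Hunk 2: at line 3 remove [ecqr] add [ljf] -> 10 lines: tfpkd wjxis tqar ljf abi vmdh qkkrd wnt zpu qfjc
Hunk 3: at line 2 remove [ljf,abi] add [jyp,fbkm] -> 10 lines: tfpkd wjxis tqar jyp fbkm vmdh qkkrd wnt zpu qfjc
Hunk 4: at line 7 remove [wnt] add [txuo,tjt,cqloy] -> 12 lines: tfpkd wjxis tqar jyp fbkm vmdh qkkrd txuo tjt cqloy zpu qfjc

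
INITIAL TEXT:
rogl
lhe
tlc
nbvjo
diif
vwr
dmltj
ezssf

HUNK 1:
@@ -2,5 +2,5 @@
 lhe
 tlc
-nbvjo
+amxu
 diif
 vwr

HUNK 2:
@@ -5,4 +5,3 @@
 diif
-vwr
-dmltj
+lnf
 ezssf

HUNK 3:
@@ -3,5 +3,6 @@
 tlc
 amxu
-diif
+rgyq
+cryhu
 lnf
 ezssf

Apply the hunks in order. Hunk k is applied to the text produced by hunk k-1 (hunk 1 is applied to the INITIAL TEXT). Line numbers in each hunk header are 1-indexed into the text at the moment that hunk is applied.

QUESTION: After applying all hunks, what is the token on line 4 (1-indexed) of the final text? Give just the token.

Answer: amxu

Derivation:
Hunk 1: at line 2 remove [nbvjo] add [amxu] -> 8 lines: rogl lhe tlc amxu diif vwr dmltj ezssf
Hunk 2: at line 5 remove [vwr,dmltj] add [lnf] -> 7 lines: rogl lhe tlc amxu diif lnf ezssf
Hunk 3: at line 3 remove [diif] add [rgyq,cryhu] -> 8 lines: rogl lhe tlc amxu rgyq cryhu lnf ezssf
Final line 4: amxu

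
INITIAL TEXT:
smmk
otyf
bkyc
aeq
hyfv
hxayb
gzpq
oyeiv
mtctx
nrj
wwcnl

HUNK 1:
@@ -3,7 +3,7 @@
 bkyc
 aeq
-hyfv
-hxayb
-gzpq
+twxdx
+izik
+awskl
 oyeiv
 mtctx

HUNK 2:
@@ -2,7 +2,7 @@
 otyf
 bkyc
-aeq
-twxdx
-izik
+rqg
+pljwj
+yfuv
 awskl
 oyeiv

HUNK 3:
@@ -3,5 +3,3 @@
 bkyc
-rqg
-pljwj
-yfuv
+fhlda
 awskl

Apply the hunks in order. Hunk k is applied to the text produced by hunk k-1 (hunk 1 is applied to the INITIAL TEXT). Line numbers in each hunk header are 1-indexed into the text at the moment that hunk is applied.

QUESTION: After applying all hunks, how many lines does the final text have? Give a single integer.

Hunk 1: at line 3 remove [hyfv,hxayb,gzpq] add [twxdx,izik,awskl] -> 11 lines: smmk otyf bkyc aeq twxdx izik awskl oyeiv mtctx nrj wwcnl
Hunk 2: at line 2 remove [aeq,twxdx,izik] add [rqg,pljwj,yfuv] -> 11 lines: smmk otyf bkyc rqg pljwj yfuv awskl oyeiv mtctx nrj wwcnl
Hunk 3: at line 3 remove [rqg,pljwj,yfuv] add [fhlda] -> 9 lines: smmk otyf bkyc fhlda awskl oyeiv mtctx nrj wwcnl
Final line count: 9

Answer: 9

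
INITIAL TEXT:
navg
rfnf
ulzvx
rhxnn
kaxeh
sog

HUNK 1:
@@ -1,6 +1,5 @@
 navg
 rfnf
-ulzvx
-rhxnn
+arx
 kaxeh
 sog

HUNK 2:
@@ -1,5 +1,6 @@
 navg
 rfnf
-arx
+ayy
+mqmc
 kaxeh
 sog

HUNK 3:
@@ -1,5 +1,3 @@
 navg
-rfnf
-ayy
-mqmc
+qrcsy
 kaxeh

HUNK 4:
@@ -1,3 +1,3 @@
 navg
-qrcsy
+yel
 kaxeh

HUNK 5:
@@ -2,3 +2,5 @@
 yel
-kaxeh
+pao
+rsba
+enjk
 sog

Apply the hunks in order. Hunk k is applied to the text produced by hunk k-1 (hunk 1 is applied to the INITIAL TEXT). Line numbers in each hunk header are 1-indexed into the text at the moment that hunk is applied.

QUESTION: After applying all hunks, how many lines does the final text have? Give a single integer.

Answer: 6

Derivation:
Hunk 1: at line 1 remove [ulzvx,rhxnn] add [arx] -> 5 lines: navg rfnf arx kaxeh sog
Hunk 2: at line 1 remove [arx] add [ayy,mqmc] -> 6 lines: navg rfnf ayy mqmc kaxeh sog
Hunk 3: at line 1 remove [rfnf,ayy,mqmc] add [qrcsy] -> 4 lines: navg qrcsy kaxeh sog
Hunk 4: at line 1 remove [qrcsy] add [yel] -> 4 lines: navg yel kaxeh sog
Hunk 5: at line 2 remove [kaxeh] add [pao,rsba,enjk] -> 6 lines: navg yel pao rsba enjk sog
Final line count: 6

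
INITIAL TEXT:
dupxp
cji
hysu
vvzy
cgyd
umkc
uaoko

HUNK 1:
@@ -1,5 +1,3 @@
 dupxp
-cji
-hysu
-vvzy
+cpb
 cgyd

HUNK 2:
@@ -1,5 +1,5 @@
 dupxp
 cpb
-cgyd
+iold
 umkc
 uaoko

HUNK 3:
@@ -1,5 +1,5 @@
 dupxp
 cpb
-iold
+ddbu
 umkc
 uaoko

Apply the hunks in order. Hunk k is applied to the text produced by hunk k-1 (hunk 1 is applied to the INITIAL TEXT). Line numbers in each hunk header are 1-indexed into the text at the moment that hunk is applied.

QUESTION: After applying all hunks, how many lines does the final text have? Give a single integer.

Hunk 1: at line 1 remove [cji,hysu,vvzy] add [cpb] -> 5 lines: dupxp cpb cgyd umkc uaoko
Hunk 2: at line 1 remove [cgyd] add [iold] -> 5 lines: dupxp cpb iold umkc uaoko
Hunk 3: at line 1 remove [iold] add [ddbu] -> 5 lines: dupxp cpb ddbu umkc uaoko
Final line count: 5

Answer: 5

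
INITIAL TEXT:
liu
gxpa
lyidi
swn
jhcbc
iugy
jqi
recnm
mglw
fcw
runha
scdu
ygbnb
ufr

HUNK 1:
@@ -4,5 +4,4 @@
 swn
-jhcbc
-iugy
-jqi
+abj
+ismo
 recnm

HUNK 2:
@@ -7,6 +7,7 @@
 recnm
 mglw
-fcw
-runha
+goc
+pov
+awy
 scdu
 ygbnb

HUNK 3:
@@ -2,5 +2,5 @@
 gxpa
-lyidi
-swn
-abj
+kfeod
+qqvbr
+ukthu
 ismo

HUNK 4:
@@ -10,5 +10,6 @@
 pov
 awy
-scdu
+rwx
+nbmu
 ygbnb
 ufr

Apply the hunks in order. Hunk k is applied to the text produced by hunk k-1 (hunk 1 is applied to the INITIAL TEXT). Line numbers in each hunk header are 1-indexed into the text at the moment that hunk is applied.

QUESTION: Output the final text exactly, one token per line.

Answer: liu
gxpa
kfeod
qqvbr
ukthu
ismo
recnm
mglw
goc
pov
awy
rwx
nbmu
ygbnb
ufr

Derivation:
Hunk 1: at line 4 remove [jhcbc,iugy,jqi] add [abj,ismo] -> 13 lines: liu gxpa lyidi swn abj ismo recnm mglw fcw runha scdu ygbnb ufr
Hunk 2: at line 7 remove [fcw,runha] add [goc,pov,awy] -> 14 lines: liu gxpa lyidi swn abj ismo recnm mglw goc pov awy scdu ygbnb ufr
Hunk 3: at line 2 remove [lyidi,swn,abj] add [kfeod,qqvbr,ukthu] -> 14 lines: liu gxpa kfeod qqvbr ukthu ismo recnm mglw goc pov awy scdu ygbnb ufr
Hunk 4: at line 10 remove [scdu] add [rwx,nbmu] -> 15 lines: liu gxpa kfeod qqvbr ukthu ismo recnm mglw goc pov awy rwx nbmu ygbnb ufr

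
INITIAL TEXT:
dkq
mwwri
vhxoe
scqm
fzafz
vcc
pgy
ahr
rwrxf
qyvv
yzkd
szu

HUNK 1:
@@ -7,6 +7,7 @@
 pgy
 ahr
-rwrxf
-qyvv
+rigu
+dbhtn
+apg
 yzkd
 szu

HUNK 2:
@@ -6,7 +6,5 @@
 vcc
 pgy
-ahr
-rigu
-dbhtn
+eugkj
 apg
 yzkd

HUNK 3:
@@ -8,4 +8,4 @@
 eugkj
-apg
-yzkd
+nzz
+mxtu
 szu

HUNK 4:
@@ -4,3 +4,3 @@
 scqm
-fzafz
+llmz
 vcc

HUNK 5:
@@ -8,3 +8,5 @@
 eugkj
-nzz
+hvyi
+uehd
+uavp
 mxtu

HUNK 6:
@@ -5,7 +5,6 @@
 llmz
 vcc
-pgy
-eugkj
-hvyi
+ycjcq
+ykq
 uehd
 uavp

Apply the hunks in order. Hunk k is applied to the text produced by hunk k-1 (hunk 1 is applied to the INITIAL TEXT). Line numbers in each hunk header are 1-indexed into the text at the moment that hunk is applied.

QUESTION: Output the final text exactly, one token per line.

Answer: dkq
mwwri
vhxoe
scqm
llmz
vcc
ycjcq
ykq
uehd
uavp
mxtu
szu

Derivation:
Hunk 1: at line 7 remove [rwrxf,qyvv] add [rigu,dbhtn,apg] -> 13 lines: dkq mwwri vhxoe scqm fzafz vcc pgy ahr rigu dbhtn apg yzkd szu
Hunk 2: at line 6 remove [ahr,rigu,dbhtn] add [eugkj] -> 11 lines: dkq mwwri vhxoe scqm fzafz vcc pgy eugkj apg yzkd szu
Hunk 3: at line 8 remove [apg,yzkd] add [nzz,mxtu] -> 11 lines: dkq mwwri vhxoe scqm fzafz vcc pgy eugkj nzz mxtu szu
Hunk 4: at line 4 remove [fzafz] add [llmz] -> 11 lines: dkq mwwri vhxoe scqm llmz vcc pgy eugkj nzz mxtu szu
Hunk 5: at line 8 remove [nzz] add [hvyi,uehd,uavp] -> 13 lines: dkq mwwri vhxoe scqm llmz vcc pgy eugkj hvyi uehd uavp mxtu szu
Hunk 6: at line 5 remove [pgy,eugkj,hvyi] add [ycjcq,ykq] -> 12 lines: dkq mwwri vhxoe scqm llmz vcc ycjcq ykq uehd uavp mxtu szu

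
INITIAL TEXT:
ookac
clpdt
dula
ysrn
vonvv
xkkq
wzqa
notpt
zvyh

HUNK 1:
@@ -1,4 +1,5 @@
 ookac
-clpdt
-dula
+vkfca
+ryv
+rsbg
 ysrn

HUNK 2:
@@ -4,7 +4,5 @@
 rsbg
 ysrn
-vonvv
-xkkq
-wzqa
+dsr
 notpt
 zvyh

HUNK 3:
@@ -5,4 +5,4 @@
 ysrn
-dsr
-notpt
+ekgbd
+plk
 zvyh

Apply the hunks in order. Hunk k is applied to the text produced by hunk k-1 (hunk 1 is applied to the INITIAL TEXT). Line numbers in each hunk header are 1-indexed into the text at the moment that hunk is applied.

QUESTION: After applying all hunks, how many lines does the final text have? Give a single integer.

Answer: 8

Derivation:
Hunk 1: at line 1 remove [clpdt,dula] add [vkfca,ryv,rsbg] -> 10 lines: ookac vkfca ryv rsbg ysrn vonvv xkkq wzqa notpt zvyh
Hunk 2: at line 4 remove [vonvv,xkkq,wzqa] add [dsr] -> 8 lines: ookac vkfca ryv rsbg ysrn dsr notpt zvyh
Hunk 3: at line 5 remove [dsr,notpt] add [ekgbd,plk] -> 8 lines: ookac vkfca ryv rsbg ysrn ekgbd plk zvyh
Final line count: 8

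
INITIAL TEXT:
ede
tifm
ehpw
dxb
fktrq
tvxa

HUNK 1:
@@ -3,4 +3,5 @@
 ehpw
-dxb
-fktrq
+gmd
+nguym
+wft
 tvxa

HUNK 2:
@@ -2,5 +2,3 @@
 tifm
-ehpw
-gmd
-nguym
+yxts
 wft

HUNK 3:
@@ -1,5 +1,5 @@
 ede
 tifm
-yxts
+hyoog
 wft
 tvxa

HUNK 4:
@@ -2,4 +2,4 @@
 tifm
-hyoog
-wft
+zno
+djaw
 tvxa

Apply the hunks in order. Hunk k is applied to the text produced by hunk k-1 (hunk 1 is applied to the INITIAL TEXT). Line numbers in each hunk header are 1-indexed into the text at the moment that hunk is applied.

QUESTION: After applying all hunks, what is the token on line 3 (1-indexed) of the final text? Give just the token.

Answer: zno

Derivation:
Hunk 1: at line 3 remove [dxb,fktrq] add [gmd,nguym,wft] -> 7 lines: ede tifm ehpw gmd nguym wft tvxa
Hunk 2: at line 2 remove [ehpw,gmd,nguym] add [yxts] -> 5 lines: ede tifm yxts wft tvxa
Hunk 3: at line 1 remove [yxts] add [hyoog] -> 5 lines: ede tifm hyoog wft tvxa
Hunk 4: at line 2 remove [hyoog,wft] add [zno,djaw] -> 5 lines: ede tifm zno djaw tvxa
Final line 3: zno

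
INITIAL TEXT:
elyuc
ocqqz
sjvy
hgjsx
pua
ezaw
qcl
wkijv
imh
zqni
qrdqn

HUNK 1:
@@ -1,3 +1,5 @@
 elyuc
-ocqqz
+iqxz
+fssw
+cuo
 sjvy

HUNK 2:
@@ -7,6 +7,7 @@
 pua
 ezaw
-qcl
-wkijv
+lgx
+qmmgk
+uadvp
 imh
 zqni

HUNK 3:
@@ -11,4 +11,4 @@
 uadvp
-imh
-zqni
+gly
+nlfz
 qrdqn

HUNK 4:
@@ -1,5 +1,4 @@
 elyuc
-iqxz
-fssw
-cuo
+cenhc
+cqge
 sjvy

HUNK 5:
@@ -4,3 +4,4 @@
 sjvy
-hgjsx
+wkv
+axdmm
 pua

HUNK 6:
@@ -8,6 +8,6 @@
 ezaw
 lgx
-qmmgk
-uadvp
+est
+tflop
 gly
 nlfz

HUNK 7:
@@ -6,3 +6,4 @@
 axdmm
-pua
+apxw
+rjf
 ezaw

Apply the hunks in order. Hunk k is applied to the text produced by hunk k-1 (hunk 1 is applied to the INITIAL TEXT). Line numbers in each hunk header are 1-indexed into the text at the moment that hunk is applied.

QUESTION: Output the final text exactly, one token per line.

Hunk 1: at line 1 remove [ocqqz] add [iqxz,fssw,cuo] -> 13 lines: elyuc iqxz fssw cuo sjvy hgjsx pua ezaw qcl wkijv imh zqni qrdqn
Hunk 2: at line 7 remove [qcl,wkijv] add [lgx,qmmgk,uadvp] -> 14 lines: elyuc iqxz fssw cuo sjvy hgjsx pua ezaw lgx qmmgk uadvp imh zqni qrdqn
Hunk 3: at line 11 remove [imh,zqni] add [gly,nlfz] -> 14 lines: elyuc iqxz fssw cuo sjvy hgjsx pua ezaw lgx qmmgk uadvp gly nlfz qrdqn
Hunk 4: at line 1 remove [iqxz,fssw,cuo] add [cenhc,cqge] -> 13 lines: elyuc cenhc cqge sjvy hgjsx pua ezaw lgx qmmgk uadvp gly nlfz qrdqn
Hunk 5: at line 4 remove [hgjsx] add [wkv,axdmm] -> 14 lines: elyuc cenhc cqge sjvy wkv axdmm pua ezaw lgx qmmgk uadvp gly nlfz qrdqn
Hunk 6: at line 8 remove [qmmgk,uadvp] add [est,tflop] -> 14 lines: elyuc cenhc cqge sjvy wkv axdmm pua ezaw lgx est tflop gly nlfz qrdqn
Hunk 7: at line 6 remove [pua] add [apxw,rjf] -> 15 lines: elyuc cenhc cqge sjvy wkv axdmm apxw rjf ezaw lgx est tflop gly nlfz qrdqn

Answer: elyuc
cenhc
cqge
sjvy
wkv
axdmm
apxw
rjf
ezaw
lgx
est
tflop
gly
nlfz
qrdqn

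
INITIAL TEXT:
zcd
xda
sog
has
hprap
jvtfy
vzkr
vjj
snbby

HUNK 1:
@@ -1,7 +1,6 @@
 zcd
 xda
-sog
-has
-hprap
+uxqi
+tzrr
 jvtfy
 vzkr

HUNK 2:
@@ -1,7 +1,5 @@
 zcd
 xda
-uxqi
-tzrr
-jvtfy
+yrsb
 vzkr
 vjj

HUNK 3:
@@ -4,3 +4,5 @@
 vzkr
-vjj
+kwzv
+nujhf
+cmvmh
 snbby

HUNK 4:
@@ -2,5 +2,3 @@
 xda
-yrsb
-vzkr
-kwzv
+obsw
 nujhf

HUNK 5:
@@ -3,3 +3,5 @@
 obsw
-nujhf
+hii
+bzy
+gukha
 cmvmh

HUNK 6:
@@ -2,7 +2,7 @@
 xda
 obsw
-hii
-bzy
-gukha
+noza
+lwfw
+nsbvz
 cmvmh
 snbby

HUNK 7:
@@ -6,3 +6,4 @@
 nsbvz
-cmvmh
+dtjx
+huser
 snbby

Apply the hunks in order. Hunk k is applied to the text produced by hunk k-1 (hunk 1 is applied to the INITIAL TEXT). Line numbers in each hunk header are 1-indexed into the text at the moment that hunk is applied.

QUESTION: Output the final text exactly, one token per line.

Hunk 1: at line 1 remove [sog,has,hprap] add [uxqi,tzrr] -> 8 lines: zcd xda uxqi tzrr jvtfy vzkr vjj snbby
Hunk 2: at line 1 remove [uxqi,tzrr,jvtfy] add [yrsb] -> 6 lines: zcd xda yrsb vzkr vjj snbby
Hunk 3: at line 4 remove [vjj] add [kwzv,nujhf,cmvmh] -> 8 lines: zcd xda yrsb vzkr kwzv nujhf cmvmh snbby
Hunk 4: at line 2 remove [yrsb,vzkr,kwzv] add [obsw] -> 6 lines: zcd xda obsw nujhf cmvmh snbby
Hunk 5: at line 3 remove [nujhf] add [hii,bzy,gukha] -> 8 lines: zcd xda obsw hii bzy gukha cmvmh snbby
Hunk 6: at line 2 remove [hii,bzy,gukha] add [noza,lwfw,nsbvz] -> 8 lines: zcd xda obsw noza lwfw nsbvz cmvmh snbby
Hunk 7: at line 6 remove [cmvmh] add [dtjx,huser] -> 9 lines: zcd xda obsw noza lwfw nsbvz dtjx huser snbby

Answer: zcd
xda
obsw
noza
lwfw
nsbvz
dtjx
huser
snbby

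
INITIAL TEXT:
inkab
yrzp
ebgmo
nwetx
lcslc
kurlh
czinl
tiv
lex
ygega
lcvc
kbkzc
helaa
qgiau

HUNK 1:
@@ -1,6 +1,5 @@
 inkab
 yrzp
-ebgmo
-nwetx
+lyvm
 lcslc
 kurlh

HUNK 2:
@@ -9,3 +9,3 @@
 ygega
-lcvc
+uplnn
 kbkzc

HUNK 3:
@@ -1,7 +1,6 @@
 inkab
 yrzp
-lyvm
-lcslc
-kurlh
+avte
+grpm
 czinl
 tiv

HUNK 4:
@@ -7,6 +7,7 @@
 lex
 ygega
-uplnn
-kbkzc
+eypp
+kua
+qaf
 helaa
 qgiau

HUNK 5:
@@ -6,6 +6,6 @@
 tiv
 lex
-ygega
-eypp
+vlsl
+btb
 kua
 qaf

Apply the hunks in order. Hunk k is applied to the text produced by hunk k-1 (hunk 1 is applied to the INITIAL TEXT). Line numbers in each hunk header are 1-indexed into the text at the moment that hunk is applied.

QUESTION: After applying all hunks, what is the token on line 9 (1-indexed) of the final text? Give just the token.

Answer: btb

Derivation:
Hunk 1: at line 1 remove [ebgmo,nwetx] add [lyvm] -> 13 lines: inkab yrzp lyvm lcslc kurlh czinl tiv lex ygega lcvc kbkzc helaa qgiau
Hunk 2: at line 9 remove [lcvc] add [uplnn] -> 13 lines: inkab yrzp lyvm lcslc kurlh czinl tiv lex ygega uplnn kbkzc helaa qgiau
Hunk 3: at line 1 remove [lyvm,lcslc,kurlh] add [avte,grpm] -> 12 lines: inkab yrzp avte grpm czinl tiv lex ygega uplnn kbkzc helaa qgiau
Hunk 4: at line 7 remove [uplnn,kbkzc] add [eypp,kua,qaf] -> 13 lines: inkab yrzp avte grpm czinl tiv lex ygega eypp kua qaf helaa qgiau
Hunk 5: at line 6 remove [ygega,eypp] add [vlsl,btb] -> 13 lines: inkab yrzp avte grpm czinl tiv lex vlsl btb kua qaf helaa qgiau
Final line 9: btb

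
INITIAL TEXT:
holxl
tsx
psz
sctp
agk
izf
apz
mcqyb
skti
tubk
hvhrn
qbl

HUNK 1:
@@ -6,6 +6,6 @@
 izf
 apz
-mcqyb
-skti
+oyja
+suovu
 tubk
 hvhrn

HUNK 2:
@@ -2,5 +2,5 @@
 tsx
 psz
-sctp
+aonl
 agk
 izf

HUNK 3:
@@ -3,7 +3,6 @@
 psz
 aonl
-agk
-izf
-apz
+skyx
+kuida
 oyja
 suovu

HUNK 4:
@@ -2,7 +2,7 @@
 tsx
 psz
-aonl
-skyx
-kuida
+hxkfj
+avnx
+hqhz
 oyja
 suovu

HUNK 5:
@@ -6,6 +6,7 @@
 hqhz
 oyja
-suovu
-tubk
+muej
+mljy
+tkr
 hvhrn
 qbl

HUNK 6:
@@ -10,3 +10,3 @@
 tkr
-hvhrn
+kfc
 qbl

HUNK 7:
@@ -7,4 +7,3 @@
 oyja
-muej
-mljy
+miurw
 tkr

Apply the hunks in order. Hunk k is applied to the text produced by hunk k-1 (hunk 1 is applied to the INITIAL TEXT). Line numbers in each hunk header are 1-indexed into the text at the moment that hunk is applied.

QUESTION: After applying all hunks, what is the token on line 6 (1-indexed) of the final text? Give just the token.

Hunk 1: at line 6 remove [mcqyb,skti] add [oyja,suovu] -> 12 lines: holxl tsx psz sctp agk izf apz oyja suovu tubk hvhrn qbl
Hunk 2: at line 2 remove [sctp] add [aonl] -> 12 lines: holxl tsx psz aonl agk izf apz oyja suovu tubk hvhrn qbl
Hunk 3: at line 3 remove [agk,izf,apz] add [skyx,kuida] -> 11 lines: holxl tsx psz aonl skyx kuida oyja suovu tubk hvhrn qbl
Hunk 4: at line 2 remove [aonl,skyx,kuida] add [hxkfj,avnx,hqhz] -> 11 lines: holxl tsx psz hxkfj avnx hqhz oyja suovu tubk hvhrn qbl
Hunk 5: at line 6 remove [suovu,tubk] add [muej,mljy,tkr] -> 12 lines: holxl tsx psz hxkfj avnx hqhz oyja muej mljy tkr hvhrn qbl
Hunk 6: at line 10 remove [hvhrn] add [kfc] -> 12 lines: holxl tsx psz hxkfj avnx hqhz oyja muej mljy tkr kfc qbl
Hunk 7: at line 7 remove [muej,mljy] add [miurw] -> 11 lines: holxl tsx psz hxkfj avnx hqhz oyja miurw tkr kfc qbl
Final line 6: hqhz

Answer: hqhz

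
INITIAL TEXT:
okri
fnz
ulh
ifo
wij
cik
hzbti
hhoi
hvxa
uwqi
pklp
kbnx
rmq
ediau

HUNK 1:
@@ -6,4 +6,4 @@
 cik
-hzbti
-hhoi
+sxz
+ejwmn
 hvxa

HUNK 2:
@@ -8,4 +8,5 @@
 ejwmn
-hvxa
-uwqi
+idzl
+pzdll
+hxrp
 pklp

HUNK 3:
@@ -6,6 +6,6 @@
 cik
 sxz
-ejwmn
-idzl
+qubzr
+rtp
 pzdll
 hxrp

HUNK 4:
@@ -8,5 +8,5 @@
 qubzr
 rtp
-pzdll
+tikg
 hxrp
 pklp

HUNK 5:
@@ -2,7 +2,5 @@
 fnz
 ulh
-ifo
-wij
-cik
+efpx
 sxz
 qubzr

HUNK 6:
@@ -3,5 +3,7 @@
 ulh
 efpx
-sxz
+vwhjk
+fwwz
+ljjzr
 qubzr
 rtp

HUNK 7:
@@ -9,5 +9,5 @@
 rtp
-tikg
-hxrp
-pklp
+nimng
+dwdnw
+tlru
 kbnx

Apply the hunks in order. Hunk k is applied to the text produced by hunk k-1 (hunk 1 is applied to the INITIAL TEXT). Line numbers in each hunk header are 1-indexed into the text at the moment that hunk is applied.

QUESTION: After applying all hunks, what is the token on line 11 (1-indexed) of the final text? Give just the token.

Answer: dwdnw

Derivation:
Hunk 1: at line 6 remove [hzbti,hhoi] add [sxz,ejwmn] -> 14 lines: okri fnz ulh ifo wij cik sxz ejwmn hvxa uwqi pklp kbnx rmq ediau
Hunk 2: at line 8 remove [hvxa,uwqi] add [idzl,pzdll,hxrp] -> 15 lines: okri fnz ulh ifo wij cik sxz ejwmn idzl pzdll hxrp pklp kbnx rmq ediau
Hunk 3: at line 6 remove [ejwmn,idzl] add [qubzr,rtp] -> 15 lines: okri fnz ulh ifo wij cik sxz qubzr rtp pzdll hxrp pklp kbnx rmq ediau
Hunk 4: at line 8 remove [pzdll] add [tikg] -> 15 lines: okri fnz ulh ifo wij cik sxz qubzr rtp tikg hxrp pklp kbnx rmq ediau
Hunk 5: at line 2 remove [ifo,wij,cik] add [efpx] -> 13 lines: okri fnz ulh efpx sxz qubzr rtp tikg hxrp pklp kbnx rmq ediau
Hunk 6: at line 3 remove [sxz] add [vwhjk,fwwz,ljjzr] -> 15 lines: okri fnz ulh efpx vwhjk fwwz ljjzr qubzr rtp tikg hxrp pklp kbnx rmq ediau
Hunk 7: at line 9 remove [tikg,hxrp,pklp] add [nimng,dwdnw,tlru] -> 15 lines: okri fnz ulh efpx vwhjk fwwz ljjzr qubzr rtp nimng dwdnw tlru kbnx rmq ediau
Final line 11: dwdnw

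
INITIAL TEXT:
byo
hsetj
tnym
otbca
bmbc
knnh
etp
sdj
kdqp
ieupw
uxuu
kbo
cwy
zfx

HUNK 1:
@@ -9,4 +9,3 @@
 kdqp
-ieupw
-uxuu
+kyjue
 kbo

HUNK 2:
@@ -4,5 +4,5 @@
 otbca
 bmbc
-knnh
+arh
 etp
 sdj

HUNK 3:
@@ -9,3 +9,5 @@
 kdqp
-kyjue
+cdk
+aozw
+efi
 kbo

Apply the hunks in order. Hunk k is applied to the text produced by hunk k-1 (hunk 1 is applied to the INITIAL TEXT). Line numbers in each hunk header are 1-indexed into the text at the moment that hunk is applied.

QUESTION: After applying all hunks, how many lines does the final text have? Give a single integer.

Answer: 15

Derivation:
Hunk 1: at line 9 remove [ieupw,uxuu] add [kyjue] -> 13 lines: byo hsetj tnym otbca bmbc knnh etp sdj kdqp kyjue kbo cwy zfx
Hunk 2: at line 4 remove [knnh] add [arh] -> 13 lines: byo hsetj tnym otbca bmbc arh etp sdj kdqp kyjue kbo cwy zfx
Hunk 3: at line 9 remove [kyjue] add [cdk,aozw,efi] -> 15 lines: byo hsetj tnym otbca bmbc arh etp sdj kdqp cdk aozw efi kbo cwy zfx
Final line count: 15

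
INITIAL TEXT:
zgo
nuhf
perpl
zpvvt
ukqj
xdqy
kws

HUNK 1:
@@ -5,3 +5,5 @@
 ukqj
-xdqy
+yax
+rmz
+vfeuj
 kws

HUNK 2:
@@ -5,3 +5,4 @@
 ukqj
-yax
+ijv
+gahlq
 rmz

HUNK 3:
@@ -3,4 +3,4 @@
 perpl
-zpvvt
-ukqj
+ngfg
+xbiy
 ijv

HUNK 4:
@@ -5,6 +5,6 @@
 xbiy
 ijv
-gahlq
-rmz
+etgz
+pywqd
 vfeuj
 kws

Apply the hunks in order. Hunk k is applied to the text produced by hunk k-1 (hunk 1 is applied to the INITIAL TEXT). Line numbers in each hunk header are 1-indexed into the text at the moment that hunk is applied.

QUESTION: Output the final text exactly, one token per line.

Hunk 1: at line 5 remove [xdqy] add [yax,rmz,vfeuj] -> 9 lines: zgo nuhf perpl zpvvt ukqj yax rmz vfeuj kws
Hunk 2: at line 5 remove [yax] add [ijv,gahlq] -> 10 lines: zgo nuhf perpl zpvvt ukqj ijv gahlq rmz vfeuj kws
Hunk 3: at line 3 remove [zpvvt,ukqj] add [ngfg,xbiy] -> 10 lines: zgo nuhf perpl ngfg xbiy ijv gahlq rmz vfeuj kws
Hunk 4: at line 5 remove [gahlq,rmz] add [etgz,pywqd] -> 10 lines: zgo nuhf perpl ngfg xbiy ijv etgz pywqd vfeuj kws

Answer: zgo
nuhf
perpl
ngfg
xbiy
ijv
etgz
pywqd
vfeuj
kws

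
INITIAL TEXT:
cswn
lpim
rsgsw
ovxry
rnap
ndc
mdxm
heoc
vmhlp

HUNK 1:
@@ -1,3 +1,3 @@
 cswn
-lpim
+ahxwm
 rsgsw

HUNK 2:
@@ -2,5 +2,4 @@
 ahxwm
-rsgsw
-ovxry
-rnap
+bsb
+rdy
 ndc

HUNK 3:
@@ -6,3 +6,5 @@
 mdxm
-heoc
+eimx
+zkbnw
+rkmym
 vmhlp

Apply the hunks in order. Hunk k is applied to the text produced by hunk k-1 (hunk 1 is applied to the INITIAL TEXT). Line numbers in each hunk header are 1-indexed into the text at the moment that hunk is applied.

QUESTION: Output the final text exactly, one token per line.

Hunk 1: at line 1 remove [lpim] add [ahxwm] -> 9 lines: cswn ahxwm rsgsw ovxry rnap ndc mdxm heoc vmhlp
Hunk 2: at line 2 remove [rsgsw,ovxry,rnap] add [bsb,rdy] -> 8 lines: cswn ahxwm bsb rdy ndc mdxm heoc vmhlp
Hunk 3: at line 6 remove [heoc] add [eimx,zkbnw,rkmym] -> 10 lines: cswn ahxwm bsb rdy ndc mdxm eimx zkbnw rkmym vmhlp

Answer: cswn
ahxwm
bsb
rdy
ndc
mdxm
eimx
zkbnw
rkmym
vmhlp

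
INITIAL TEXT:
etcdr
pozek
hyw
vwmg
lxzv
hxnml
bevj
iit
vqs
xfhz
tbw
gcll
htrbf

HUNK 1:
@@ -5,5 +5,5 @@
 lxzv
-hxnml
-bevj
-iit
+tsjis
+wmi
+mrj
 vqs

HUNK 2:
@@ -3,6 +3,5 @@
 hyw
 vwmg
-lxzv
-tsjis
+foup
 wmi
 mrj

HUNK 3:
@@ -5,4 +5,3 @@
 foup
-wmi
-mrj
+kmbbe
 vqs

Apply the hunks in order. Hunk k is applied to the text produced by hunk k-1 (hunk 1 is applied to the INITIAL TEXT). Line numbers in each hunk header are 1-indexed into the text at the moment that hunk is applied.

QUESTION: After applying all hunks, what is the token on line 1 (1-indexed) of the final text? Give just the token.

Hunk 1: at line 5 remove [hxnml,bevj,iit] add [tsjis,wmi,mrj] -> 13 lines: etcdr pozek hyw vwmg lxzv tsjis wmi mrj vqs xfhz tbw gcll htrbf
Hunk 2: at line 3 remove [lxzv,tsjis] add [foup] -> 12 lines: etcdr pozek hyw vwmg foup wmi mrj vqs xfhz tbw gcll htrbf
Hunk 3: at line 5 remove [wmi,mrj] add [kmbbe] -> 11 lines: etcdr pozek hyw vwmg foup kmbbe vqs xfhz tbw gcll htrbf
Final line 1: etcdr

Answer: etcdr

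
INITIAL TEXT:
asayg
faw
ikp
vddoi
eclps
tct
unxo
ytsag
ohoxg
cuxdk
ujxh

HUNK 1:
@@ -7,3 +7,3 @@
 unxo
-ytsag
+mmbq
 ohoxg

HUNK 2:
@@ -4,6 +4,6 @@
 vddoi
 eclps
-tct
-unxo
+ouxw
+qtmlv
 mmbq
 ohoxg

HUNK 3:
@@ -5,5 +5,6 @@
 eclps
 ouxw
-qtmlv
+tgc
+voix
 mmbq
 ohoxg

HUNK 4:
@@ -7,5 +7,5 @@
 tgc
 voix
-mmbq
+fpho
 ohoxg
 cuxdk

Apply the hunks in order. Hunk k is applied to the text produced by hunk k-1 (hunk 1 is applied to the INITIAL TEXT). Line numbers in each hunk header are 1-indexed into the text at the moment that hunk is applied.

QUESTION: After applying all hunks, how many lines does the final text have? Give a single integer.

Hunk 1: at line 7 remove [ytsag] add [mmbq] -> 11 lines: asayg faw ikp vddoi eclps tct unxo mmbq ohoxg cuxdk ujxh
Hunk 2: at line 4 remove [tct,unxo] add [ouxw,qtmlv] -> 11 lines: asayg faw ikp vddoi eclps ouxw qtmlv mmbq ohoxg cuxdk ujxh
Hunk 3: at line 5 remove [qtmlv] add [tgc,voix] -> 12 lines: asayg faw ikp vddoi eclps ouxw tgc voix mmbq ohoxg cuxdk ujxh
Hunk 4: at line 7 remove [mmbq] add [fpho] -> 12 lines: asayg faw ikp vddoi eclps ouxw tgc voix fpho ohoxg cuxdk ujxh
Final line count: 12

Answer: 12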